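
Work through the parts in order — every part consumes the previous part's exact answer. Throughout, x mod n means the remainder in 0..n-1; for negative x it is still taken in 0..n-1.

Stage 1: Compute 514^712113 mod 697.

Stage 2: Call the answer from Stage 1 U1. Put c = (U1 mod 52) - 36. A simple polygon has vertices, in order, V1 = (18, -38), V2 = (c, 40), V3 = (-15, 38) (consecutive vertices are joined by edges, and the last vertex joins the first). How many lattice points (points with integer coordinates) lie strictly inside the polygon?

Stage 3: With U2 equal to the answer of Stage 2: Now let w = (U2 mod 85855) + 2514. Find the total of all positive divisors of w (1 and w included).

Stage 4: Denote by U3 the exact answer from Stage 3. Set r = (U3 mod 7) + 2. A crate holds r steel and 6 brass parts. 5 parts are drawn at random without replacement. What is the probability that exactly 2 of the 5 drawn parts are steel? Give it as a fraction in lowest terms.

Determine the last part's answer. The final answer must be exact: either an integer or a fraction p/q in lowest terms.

Stage 1: squarings mod 697: 514^1=514, 514^2=33, 514^4=392, 514^8=324, 514^16=426, 514^32=256, 514^64=18, 514^128=324, 514^256=426, 514^512=256, 514^1024=18, 514^2048=324, 514^4096=426, 514^8192=256, 514^16384=18, 514^32768=324, 514^65536=426, 514^131072=256, 514^262144=18, 514^524288=324; 514^712113 = 514^1 * 514^16 * 514^32 * 514^128 * 514^256 * 514^1024 * 514^2048 * 514^4096 * 514^16384 * 514^32768 * 514^131072 * 514^524288 = 548 (mod 697); answer 548
Stage 2: U1 = 548; c = -8; cross terms: (18*40 - -8*-38)=416, (-8*38 - -15*40)=296, (-15*-38 - 18*38)=-114; twice the area = |598| = 598; area = 299; boundary points = 26 + 1 + 1 = 28; strictly interior points = area - boundary/2 + 1 = 286; answer 286
Stage 3: U2 = 286; w = 2800; 2800 = 2^4 * 5^2 * 7; sigma = (1 + 2 + 4 + 8 + 16) * (1 + 5 + 25) * (1 + 7) = 31 * 31 * 8 = 7688; answer 7688
Stage 4: U3 = 7688; r = 4; total draws C(10,5) = 252; favorable C(4,2)*C(6,3) = 120; P = 10/21; answer 10/21

10/21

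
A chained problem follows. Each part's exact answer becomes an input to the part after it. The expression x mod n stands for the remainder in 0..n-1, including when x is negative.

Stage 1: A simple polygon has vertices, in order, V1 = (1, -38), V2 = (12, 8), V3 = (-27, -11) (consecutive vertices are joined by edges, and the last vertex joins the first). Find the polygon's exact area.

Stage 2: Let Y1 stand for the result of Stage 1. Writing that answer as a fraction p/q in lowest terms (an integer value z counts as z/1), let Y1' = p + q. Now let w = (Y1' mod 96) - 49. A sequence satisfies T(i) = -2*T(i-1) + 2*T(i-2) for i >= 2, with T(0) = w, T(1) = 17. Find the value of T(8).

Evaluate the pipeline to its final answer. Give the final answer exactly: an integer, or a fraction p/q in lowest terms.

-13920

Stage 1: cross terms: (1*8 - 12*-38)=464, (12*-11 - -27*8)=84, (-27*-38 - 1*-11)=1037; twice the area = |1585| = 1585; area = 1585/2; answer 1585/2
Stage 2: Y1 = 1585/2; threaded value p + q = 1587; w = 2; T(2) = -2*(17) + 2*(2) = -30; iterating: T(2)=-30, T(3)=94, T(4)=-248, T(5)=684, T(6)=-1864, T(7)=5096, T(8)=-13920; answer -13920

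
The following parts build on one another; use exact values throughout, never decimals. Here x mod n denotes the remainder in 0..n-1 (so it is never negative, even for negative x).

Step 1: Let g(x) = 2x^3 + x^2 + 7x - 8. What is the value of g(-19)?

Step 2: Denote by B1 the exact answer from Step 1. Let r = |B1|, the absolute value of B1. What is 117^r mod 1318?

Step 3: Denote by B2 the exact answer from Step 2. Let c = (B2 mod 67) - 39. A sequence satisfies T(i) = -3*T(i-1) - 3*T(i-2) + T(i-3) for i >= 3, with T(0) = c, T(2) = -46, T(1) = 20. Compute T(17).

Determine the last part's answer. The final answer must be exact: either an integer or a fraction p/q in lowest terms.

-1105900

Step 1: 2*(-19)^3 + 1*(-19)^2 + 7*(-19)^1 - 8 = (-13718) + (361) + (-133) + (-8) = -13498; answer -13498
Step 2: B1 = -13498; r = 13498; squarings mod 1318: 117^1=117, 117^2=509, 117^4=753, 117^8=269, 117^16=1189, 117^32=825, 117^64=537, 117^128=1045, 117^256=721, 117^512=549, 117^1024=897, 117^2048=629, 117^4096=241, 117^8192=89; 117^13498 = 117^2 * 117^8 * 117^16 * 117^32 * 117^128 * 117^1024 * 117^4096 * 117^8192 = 1159 (mod 1318); answer 1159
Step 3: B2 = 1159; c = -19; T(3) = -3*(-46) - 3*(20) + 1*(-19) = 59; iterating: T(3)=59, T(4)=-19, T(5)=-166, T(6)=614, T(7)=-1363, T(8)=2081, T(9)=-1540, T(10)=-2986, T(11)=15659, T(12)=-39559, T(13)=68714, T(14)=-71806, T(15)=-30283, T(16)=374981, T(17)=-1105900; answer -1105900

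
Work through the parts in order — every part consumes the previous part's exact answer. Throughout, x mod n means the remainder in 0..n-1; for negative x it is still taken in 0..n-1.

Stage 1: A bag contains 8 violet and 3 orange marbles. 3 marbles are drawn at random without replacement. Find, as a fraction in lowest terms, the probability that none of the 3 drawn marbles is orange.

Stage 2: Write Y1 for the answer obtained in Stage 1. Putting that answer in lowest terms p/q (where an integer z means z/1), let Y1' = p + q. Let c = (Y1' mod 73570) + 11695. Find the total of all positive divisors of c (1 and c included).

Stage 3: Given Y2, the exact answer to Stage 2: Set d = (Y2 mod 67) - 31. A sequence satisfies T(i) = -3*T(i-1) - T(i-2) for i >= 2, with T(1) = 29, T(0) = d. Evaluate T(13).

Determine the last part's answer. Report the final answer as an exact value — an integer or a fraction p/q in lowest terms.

4957805

Stage 1: total draws C(11,3) = 165; favorable C(8,3) = 56; P = 56/165; answer 56/165
Stage 2: Y1 = 56/165; threaded value p + q = 221; c = 11916; 11916 = 2^2 * 3^2 * 331; sigma = (1 + 2 + 4) * (1 + 3 + 9) * (1 + 331) = 7 * 13 * 332 = 30212; answer 30212
Stage 3: Y2 = 30212; d = 31; T(2) = -3*(29) - 1*(31) = -118; iterating: T(2)=-118, T(3)=325, T(4)=-857, T(5)=2246, T(6)=-5881, T(7)=15397, T(8)=-40310, T(9)=105533, T(10)=-276289, T(11)=723334, T(12)=-1893713, T(13)=4957805; answer 4957805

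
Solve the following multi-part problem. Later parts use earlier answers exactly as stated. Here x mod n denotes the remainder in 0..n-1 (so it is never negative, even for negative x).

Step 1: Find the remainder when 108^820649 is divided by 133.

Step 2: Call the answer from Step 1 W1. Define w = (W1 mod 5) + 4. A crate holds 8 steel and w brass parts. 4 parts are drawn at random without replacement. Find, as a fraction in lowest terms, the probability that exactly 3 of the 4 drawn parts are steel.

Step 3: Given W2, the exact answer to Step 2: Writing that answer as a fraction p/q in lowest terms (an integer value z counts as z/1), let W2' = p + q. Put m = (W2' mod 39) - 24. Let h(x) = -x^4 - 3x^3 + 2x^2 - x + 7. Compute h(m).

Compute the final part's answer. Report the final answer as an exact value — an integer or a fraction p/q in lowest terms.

Step 1: squarings mod 133: 108^1=108, 108^2=93, 108^4=4, 108^8=16, 108^16=123, 108^32=100, 108^64=25, 108^128=93, 108^256=4, 108^512=16, 108^1024=123, 108^2048=100, 108^4096=25, 108^8192=93, 108^16384=4, 108^32768=16, 108^65536=123, 108^131072=100, 108^262144=25, 108^524288=93; 108^820649 = 108^1 * 108^8 * 108^32 * 108^128 * 108^256 * 108^1024 * 108^32768 * 108^262144 * 108^524288 = 40 (mod 133); answer 40
Step 2: W1 = 40; w = 4; total draws C(12,4) = 495; favorable C(8,3)*C(4,1) = 224; P = 224/495; answer 224/495
Step 3: W2 = 224/495; threaded value p + q = 719; m = -7; -1*(-7)^4 - 3*(-7)^3 + 2*(-7)^2 - 1*(-7)^1 + 7 = (-2401) + (1029) + (98) + (7) + (7) = -1260; answer -1260

-1260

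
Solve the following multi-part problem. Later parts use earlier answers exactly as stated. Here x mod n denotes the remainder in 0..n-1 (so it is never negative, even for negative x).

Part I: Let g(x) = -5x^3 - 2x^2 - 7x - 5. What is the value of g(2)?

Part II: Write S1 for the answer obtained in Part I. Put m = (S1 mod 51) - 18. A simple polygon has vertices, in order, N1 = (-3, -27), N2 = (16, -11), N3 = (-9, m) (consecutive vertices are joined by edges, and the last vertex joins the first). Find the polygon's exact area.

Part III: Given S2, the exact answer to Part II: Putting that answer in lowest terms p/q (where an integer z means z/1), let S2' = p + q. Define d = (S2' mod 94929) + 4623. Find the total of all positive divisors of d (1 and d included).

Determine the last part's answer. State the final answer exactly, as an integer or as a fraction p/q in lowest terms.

Part I: -5*(2)^3 - 2*(2)^2 - 7*(2)^1 - 5 = (-40) + (-8) + (-14) + (-5) = -67; answer -67
Part II: S1 = -67; m = 17; cross terms: (-3*-11 - 16*-27)=465, (16*17 - -9*-11)=173, (-9*-27 - -3*17)=294; twice the area = |932| = 932; area = 466; answer 466
Part III: S2 = 466; threaded value p + q = 467; d = 5090; 5090 = 2 * 5 * 509; sigma = (1 + 2) * (1 + 5) * (1 + 509) = 3 * 6 * 510 = 9180; answer 9180

9180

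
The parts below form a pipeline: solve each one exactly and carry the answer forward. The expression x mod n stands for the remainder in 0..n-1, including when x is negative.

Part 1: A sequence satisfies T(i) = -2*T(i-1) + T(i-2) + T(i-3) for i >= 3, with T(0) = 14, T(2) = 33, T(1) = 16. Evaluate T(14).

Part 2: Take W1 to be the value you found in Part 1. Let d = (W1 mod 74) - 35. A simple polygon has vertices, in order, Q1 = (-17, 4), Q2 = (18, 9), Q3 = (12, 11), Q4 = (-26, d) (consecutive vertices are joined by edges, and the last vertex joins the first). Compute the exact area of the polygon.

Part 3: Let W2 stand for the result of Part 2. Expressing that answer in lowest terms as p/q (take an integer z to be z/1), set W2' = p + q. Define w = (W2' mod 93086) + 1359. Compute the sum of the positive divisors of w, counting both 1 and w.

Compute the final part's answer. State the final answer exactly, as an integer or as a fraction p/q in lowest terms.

Part 1: T(3) = -2*(33) + 1*(16) + 1*(14) = -36; iterating: T(3)=-36, T(4)=121, T(5)=-245, T(6)=575, T(7)=-1274, T(8)=2878, T(9)=-6455, T(10)=14514, T(11)=-32605, T(12)=73269, T(13)=-164629, T(14)=369922; answer 369922
Part 2: W1 = 369922; d = 35; cross terms: (-17*9 - 18*4)=-225, (18*11 - 12*9)=90, (12*35 - -26*11)=706, (-26*4 - -17*35)=491; twice the area = |1062| = 1062; area = 531; answer 531
Part 3: W2 = 531; threaded value p + q = 532; w = 1891; 1891 = 31 * 61; sigma = (1 + 31) * (1 + 61) = 32 * 62 = 1984; answer 1984

1984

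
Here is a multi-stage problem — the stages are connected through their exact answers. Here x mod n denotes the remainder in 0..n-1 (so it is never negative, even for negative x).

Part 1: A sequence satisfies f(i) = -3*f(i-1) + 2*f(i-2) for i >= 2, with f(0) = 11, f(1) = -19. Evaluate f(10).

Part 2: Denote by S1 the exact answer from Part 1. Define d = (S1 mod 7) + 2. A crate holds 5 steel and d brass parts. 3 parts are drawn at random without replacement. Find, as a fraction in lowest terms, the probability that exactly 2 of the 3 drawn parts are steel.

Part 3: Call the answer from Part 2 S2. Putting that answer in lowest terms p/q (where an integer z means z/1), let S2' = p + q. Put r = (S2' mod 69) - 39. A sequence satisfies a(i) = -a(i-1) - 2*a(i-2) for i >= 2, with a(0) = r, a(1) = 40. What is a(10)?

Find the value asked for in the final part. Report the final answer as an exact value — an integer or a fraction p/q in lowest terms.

-308

Part 1: f(2) = -3*(-19) + 2*(11) = 79; iterating: f(2)=79, f(3)=-275, f(4)=983, f(5)=-3499, f(6)=12463, f(7)=-44387, f(8)=158087, f(9)=-563035, f(10)=2005279; answer 2005279
Part 2: S1 = 2005279; d = 5; total draws C(10,3) = 120; favorable C(5,2)*C(5,1) = 50; P = 5/12; answer 5/12
Part 3: S2 = 5/12; threaded value p + q = 17; r = -22; a(2) = -1*(40) - 2*(-22) = 4; iterating: a(2)=4, a(3)=-84, a(4)=76, a(5)=92, a(6)=-244, a(7)=60, a(8)=428, a(9)=-548, a(10)=-308; answer -308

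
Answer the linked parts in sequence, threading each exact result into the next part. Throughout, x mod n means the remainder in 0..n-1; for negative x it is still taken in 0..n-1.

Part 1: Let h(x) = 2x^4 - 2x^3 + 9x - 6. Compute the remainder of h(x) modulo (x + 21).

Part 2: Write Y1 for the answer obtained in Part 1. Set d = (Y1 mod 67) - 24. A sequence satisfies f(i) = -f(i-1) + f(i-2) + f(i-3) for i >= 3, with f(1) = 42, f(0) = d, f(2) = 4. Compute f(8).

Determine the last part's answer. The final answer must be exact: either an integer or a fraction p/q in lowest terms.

-101

Part 1: remainder = value at the root: 2*(-21)^4 - 2*(-21)^3 + 9*(-21)^1 - 6 = (388962) + (18522) + (-189) + (-6) = 407289; answer 407289
Part 2: Y1 = 407289; d = 39; f(3) = -1*(4) + 1*(42) + 1*(39) = 77; iterating: f(3)=77, f(4)=-31, f(5)=112, f(6)=-66, f(7)=147, f(8)=-101; answer -101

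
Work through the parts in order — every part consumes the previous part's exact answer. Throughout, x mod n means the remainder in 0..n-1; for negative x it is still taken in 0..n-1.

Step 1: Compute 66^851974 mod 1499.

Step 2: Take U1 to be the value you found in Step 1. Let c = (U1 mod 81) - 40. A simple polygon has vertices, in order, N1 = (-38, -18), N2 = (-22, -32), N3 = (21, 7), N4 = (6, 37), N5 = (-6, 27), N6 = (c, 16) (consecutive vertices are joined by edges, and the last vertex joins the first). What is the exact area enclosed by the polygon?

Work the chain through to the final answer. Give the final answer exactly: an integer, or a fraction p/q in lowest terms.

2429/2

Step 1: squarings mod 1499: 66^1=66, 66^2=1358, 66^4=394, 66^8=839, 66^16=890, 66^32=628, 66^64=147, 66^128=623, 66^256=1387, 66^512=552, 66^1024=407, 66^2048=759, 66^4096=465, 66^8192=369, 66^16384=1251, 66^32768=45, 66^65536=526, 66^131072=860, 66^262144=593, 66^524288=883; 66^851974 = 66^2 * 66^4 * 66^65536 * 66^262144 * 66^524288 = 1267 (mod 1499); answer 1267
Step 2: U1 = 1267; c = 12; cross terms: (-38*-32 - -22*-18)=820, (-22*7 - 21*-32)=518, (21*37 - 6*7)=735, (6*27 - -6*37)=384, (-6*16 - 12*27)=-420, (12*-18 - -38*16)=392; twice the area = |2429| = 2429; area = 2429/2; answer 2429/2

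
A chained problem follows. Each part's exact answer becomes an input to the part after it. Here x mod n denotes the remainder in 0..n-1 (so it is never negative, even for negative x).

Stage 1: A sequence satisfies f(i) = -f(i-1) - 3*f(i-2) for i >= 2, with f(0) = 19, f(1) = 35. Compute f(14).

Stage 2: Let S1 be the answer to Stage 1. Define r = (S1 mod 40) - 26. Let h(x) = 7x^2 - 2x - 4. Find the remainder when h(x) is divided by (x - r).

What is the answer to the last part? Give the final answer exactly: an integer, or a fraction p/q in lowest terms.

Stage 1: f(2) = -1*(35) - 3*(19) = -92; iterating: f(2)=-92, f(3)=-13, f(4)=289, f(5)=-250, f(6)=-617, f(7)=1367, f(8)=484, f(9)=-4585, f(10)=3133, f(11)=10622, f(12)=-20021, f(13)=-11845, f(14)=71908; answer 71908
Stage 2: S1 = 71908; r = 2; remainder = value at the root: 7*(2)^2 - 2*(2)^1 - 4 = (28) + (-4) + (-4) = 20; answer 20

20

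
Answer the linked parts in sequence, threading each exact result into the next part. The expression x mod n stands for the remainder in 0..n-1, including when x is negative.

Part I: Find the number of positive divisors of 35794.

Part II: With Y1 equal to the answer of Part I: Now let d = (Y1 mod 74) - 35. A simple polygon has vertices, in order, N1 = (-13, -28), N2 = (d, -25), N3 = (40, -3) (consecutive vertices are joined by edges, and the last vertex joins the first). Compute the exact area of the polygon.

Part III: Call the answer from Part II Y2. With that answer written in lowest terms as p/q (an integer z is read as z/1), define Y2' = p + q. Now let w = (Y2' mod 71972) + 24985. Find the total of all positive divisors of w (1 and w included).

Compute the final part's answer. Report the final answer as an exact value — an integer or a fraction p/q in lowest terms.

Part I: 35794 = 2 * 11 * 1627; number of divisors = (1+1) * (1+1) * (1+1) = 8; answer 8
Part II: Y1 = 8; d = -27; cross terms: (-13*-25 - -27*-28)=-431, (-27*-3 - 40*-25)=1081, (40*-28 - -13*-3)=-1159; twice the area = |-509| = 509; area = 509/2; answer 509/2
Part III: Y2 = 509/2; threaded value p + q = 511; w = 25496; 25496 = 2^3 * 3187; sigma = (1 + 2 + 4 + 8) * (1 + 3187) = 15 * 3188 = 47820; answer 47820

47820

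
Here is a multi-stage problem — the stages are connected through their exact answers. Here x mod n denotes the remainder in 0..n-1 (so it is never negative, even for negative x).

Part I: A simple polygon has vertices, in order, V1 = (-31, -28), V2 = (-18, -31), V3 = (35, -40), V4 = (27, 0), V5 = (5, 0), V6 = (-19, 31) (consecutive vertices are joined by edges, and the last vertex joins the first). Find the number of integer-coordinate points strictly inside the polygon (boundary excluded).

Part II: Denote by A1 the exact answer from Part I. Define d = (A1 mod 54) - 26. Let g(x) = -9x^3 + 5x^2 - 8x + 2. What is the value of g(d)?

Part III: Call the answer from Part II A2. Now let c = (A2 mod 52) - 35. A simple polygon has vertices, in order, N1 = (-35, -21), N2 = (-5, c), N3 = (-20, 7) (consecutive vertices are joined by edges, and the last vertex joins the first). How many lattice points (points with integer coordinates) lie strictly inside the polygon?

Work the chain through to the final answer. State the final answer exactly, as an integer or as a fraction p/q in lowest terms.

Part I: cross terms: (-31*-31 - -18*-28)=457, (-18*-40 - 35*-31)=1805, (35*0 - 27*-40)=1080, (27*0 - 5*0)=0, (5*31 - -19*0)=155, (-19*-28 - -31*31)=1493; twice the area = |4990| = 4990; area = 2495; boundary points = 1 + 1 + 8 + 22 + 1 + 1 = 34; strictly interior points = area - boundary/2 + 1 = 2479; answer 2479
Part II: A1 = 2479; d = 23; -9*(23)^3 + 5*(23)^2 - 8*(23)^1 + 2 = (-109503) + (2645) + (-184) + (2) = -107040; answer -107040
Part III: A2 = -107040; c = -7; cross terms: (-35*-7 - -5*-21)=140, (-5*7 - -20*-7)=-175, (-20*-21 - -35*7)=665; twice the area = |630| = 630; area = 315; boundary points = 2 + 1 + 1 = 4; strictly interior points = area - boundary/2 + 1 = 314; answer 314

314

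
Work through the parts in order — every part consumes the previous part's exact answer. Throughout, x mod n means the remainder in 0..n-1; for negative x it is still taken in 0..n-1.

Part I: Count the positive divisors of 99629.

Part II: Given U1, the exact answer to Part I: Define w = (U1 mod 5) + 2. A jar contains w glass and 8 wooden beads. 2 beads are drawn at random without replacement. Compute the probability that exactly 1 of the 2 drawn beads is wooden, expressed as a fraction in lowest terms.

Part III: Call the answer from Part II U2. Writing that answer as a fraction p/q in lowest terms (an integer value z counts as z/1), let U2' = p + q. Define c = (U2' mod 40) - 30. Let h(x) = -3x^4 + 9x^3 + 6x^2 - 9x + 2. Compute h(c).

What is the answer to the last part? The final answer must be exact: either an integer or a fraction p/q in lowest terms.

-55075

Part I: 99629 = 67 * 1487; number of divisors = (1+1) * (1+1) = 4; answer 4
Part II: U1 = 4; w = 6; total draws C(14,2) = 91; favorable C(8,1)*C(6,1) = 48; P = 48/91; answer 48/91
Part III: U2 = 48/91; threaded value p + q = 139; c = -11; -3*(-11)^4 + 9*(-11)^3 + 6*(-11)^2 - 9*(-11)^1 + 2 = (-43923) + (-11979) + (726) + (99) + (2) = -55075; answer -55075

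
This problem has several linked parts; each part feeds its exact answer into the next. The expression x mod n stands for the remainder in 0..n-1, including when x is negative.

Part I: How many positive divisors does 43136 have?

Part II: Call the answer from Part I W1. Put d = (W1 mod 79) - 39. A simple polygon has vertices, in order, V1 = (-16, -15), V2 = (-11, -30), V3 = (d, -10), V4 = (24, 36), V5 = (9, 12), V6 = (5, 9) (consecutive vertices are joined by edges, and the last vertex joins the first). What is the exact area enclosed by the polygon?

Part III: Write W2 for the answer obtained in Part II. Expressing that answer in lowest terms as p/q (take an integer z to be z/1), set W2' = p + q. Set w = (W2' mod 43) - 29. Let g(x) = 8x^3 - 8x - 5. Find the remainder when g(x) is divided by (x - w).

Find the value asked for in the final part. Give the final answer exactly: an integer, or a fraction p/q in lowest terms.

-53

Part I: 43136 = 2^7 * 337; number of divisors = (7+1) * (1+1) = 16; answer 16
Part II: W1 = 16; d = -23; cross terms: (-16*-30 - -11*-15)=315, (-11*-10 - -23*-30)=-580, (-23*36 - 24*-10)=-588, (24*12 - 9*36)=-36, (9*9 - 5*12)=21, (5*-15 - -16*9)=69; twice the area = |-799| = 799; area = 799/2; answer 799/2
Part III: W2 = 799/2; threaded value p + q = 801; w = -2; remainder = value at the root: 8*(-2)^3 - 8*(-2)^1 - 5 = (-64) + (16) + (-5) = -53; answer -53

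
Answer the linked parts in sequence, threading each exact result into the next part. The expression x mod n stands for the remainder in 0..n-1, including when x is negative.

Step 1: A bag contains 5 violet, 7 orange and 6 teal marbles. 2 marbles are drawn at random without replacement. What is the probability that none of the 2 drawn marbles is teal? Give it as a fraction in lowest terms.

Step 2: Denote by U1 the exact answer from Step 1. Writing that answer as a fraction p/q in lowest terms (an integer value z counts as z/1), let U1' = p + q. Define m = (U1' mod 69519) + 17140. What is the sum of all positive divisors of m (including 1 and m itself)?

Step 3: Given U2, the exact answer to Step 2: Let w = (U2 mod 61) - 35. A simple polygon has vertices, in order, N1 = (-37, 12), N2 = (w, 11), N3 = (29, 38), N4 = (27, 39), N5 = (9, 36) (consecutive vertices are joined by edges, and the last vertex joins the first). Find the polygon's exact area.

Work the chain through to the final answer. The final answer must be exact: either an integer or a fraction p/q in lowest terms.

759

Step 1: total draws C(18,2) = 153; favorable C(12,2) = 66; P = 22/51; answer 22/51
Step 2: U1 = 22/51; threaded value p + q = 73; m = 17213; 17213 = 7 * 2459; sigma = (1 + 7) * (1 + 2459) = 8 * 2460 = 19680; answer 19680
Step 3: U2 = 19680; w = 3; cross terms: (-37*11 - 3*12)=-443, (3*38 - 29*11)=-205, (29*39 - 27*38)=105, (27*36 - 9*39)=621, (9*12 - -37*36)=1440; twice the area = |1518| = 1518; area = 759; answer 759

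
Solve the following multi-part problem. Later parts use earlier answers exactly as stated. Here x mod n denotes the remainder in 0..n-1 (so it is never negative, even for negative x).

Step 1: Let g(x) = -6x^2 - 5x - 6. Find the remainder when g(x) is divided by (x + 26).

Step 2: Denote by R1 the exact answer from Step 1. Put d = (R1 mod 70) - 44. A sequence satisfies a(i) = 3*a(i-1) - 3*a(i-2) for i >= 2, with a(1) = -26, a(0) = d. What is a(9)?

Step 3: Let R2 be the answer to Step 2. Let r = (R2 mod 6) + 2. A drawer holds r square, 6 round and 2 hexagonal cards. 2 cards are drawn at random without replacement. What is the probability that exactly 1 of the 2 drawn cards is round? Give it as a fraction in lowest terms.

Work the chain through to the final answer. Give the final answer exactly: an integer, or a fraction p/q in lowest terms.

8/15

Step 1: remainder = value at the root: -6*(-26)^2 - 5*(-26)^1 - 6 = (-4056) + (130) + (-6) = -3932; answer -3932
Step 2: R1 = -3932; d = 14; a(2) = 3*(-26) - 3*(14) = -120; iterating: a(2)=-120, a(3)=-282, a(4)=-486, a(5)=-612, a(6)=-378, a(7)=702, a(8)=3240, a(9)=7614; answer 7614
Step 3: R2 = 7614; r = 2; total draws C(10,2) = 45; favorable C(6,1)*C(4,1) = 24; P = 8/15; answer 8/15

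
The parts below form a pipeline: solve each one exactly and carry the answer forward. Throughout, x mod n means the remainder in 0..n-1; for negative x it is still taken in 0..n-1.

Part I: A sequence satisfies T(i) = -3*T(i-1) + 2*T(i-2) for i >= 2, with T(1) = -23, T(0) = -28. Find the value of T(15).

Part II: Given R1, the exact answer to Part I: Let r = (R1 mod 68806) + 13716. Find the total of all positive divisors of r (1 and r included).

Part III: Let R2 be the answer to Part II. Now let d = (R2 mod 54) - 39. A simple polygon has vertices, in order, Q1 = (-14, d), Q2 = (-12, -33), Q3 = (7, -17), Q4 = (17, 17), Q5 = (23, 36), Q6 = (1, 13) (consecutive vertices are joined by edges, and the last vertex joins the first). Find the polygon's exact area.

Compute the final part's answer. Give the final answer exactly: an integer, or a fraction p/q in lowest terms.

Part I: T(2) = -3*(-23) + 2*(-28) = 13; iterating: T(2)=13, T(3)=-85, T(4)=281, T(5)=-1013, T(6)=3601, T(7)=-12829, T(8)=45689, T(9)=-162725, T(10)=579553, T(11)=-2064109, T(12)=7351433, T(13)=-26182517, T(14)=93250417, T(15)=-332116285; answer -332116285
Part II: R1 = -332116285; r = 23993; 23993 is prime, so its only divisors are 1 and 23993; sigma = 1 + 23993 = 23994; answer 23994
Part III: R2 = 23994; d = -21; cross terms: (-14*-33 - -12*-21)=210, (-12*-17 - 7*-33)=435, (7*17 - 17*-17)=408, (17*36 - 23*17)=221, (23*13 - 1*36)=263, (1*-21 - -14*13)=161; twice the area = |1698| = 1698; area = 849; answer 849

849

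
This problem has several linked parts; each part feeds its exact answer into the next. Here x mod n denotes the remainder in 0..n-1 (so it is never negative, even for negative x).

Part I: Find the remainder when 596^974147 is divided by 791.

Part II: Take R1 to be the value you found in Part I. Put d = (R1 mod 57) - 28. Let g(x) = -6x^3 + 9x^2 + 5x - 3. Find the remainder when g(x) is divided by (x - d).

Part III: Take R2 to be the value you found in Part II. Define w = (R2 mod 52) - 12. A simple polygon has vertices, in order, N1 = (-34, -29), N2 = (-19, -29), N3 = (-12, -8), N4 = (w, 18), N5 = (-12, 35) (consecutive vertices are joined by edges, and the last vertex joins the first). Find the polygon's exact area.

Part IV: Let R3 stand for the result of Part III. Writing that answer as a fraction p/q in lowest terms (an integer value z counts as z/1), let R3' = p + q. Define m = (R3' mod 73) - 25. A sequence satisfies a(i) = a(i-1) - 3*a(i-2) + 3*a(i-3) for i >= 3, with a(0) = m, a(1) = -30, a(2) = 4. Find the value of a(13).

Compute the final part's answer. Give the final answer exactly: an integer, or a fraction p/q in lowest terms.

-30788

Part I: squarings mod 791: 596^1=596, 596^2=57, 596^4=85, 596^8=106, 596^16=162, 596^32=141, 596^64=106, 596^128=162, 596^256=141, 596^512=106, 596^1024=162, 596^2048=141, 596^4096=106, 596^8192=162, 596^16384=141, 596^32768=106, 596^65536=162, 596^131072=141, 596^262144=106, 596^524288=162; 596^974147 = 596^1 * 596^2 * 596^64 * 596^256 * 596^1024 * 596^2048 * 596^4096 * 596^16384 * 596^32768 * 596^131072 * 596^262144 * 596^524288 = 729 (mod 791); answer 729
Part II: R1 = 729; d = 17; remainder = value at the root: -6*(17)^3 + 9*(17)^2 + 5*(17)^1 - 3 = (-29478) + (2601) + (85) + (-3) = -26795; answer -26795
Part III: R2 = -26795; w = 25; cross terms: (-34*-29 - -19*-29)=435, (-19*-8 - -12*-29)=-196, (-12*18 - 25*-8)=-16, (25*35 - -12*18)=1091, (-12*-29 - -34*35)=1538; twice the area = |2852| = 2852; area = 1426; answer 1426
Part IV: R3 = 1426; threaded value p + q = 1427; m = 15; a(3) = 1*(4) - 3*(-30) + 3*(15) = 139; iterating: a(3)=139, a(4)=37, a(5)=-368, a(6)=-62, a(7)=1153, a(8)=235, a(9)=-3410, a(10)=-656, a(11)=10279, a(12)=2017, a(13)=-30788; answer -30788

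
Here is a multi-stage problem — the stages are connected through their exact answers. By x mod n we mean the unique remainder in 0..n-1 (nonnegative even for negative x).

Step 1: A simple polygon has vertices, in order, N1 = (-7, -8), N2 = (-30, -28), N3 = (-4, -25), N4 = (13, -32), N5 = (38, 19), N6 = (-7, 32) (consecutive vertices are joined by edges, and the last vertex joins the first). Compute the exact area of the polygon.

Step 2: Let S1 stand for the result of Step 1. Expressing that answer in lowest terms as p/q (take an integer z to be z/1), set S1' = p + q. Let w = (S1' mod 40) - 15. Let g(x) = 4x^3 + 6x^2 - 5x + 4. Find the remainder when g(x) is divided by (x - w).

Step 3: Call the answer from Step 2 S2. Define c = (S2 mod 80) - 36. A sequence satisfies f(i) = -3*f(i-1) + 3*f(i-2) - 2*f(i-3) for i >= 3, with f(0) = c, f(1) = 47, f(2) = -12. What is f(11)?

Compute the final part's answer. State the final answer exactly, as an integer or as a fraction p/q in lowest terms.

10843242

Step 1: cross terms: (-7*-28 - -30*-8)=-44, (-30*-25 - -4*-28)=638, (-4*-32 - 13*-25)=453, (13*19 - 38*-32)=1463, (38*32 - -7*19)=1349, (-7*-8 - -7*32)=280; twice the area = |4139| = 4139; area = 4139/2; answer 4139/2
Step 2: S1 = 4139/2; threaded value p + q = 4141; w = 6; remainder = value at the root: 4*(6)^3 + 6*(6)^2 - 5*(6)^1 + 4 = (864) + (216) + (-30) + (4) = 1054; answer 1054
Step 3: S2 = 1054; c = -22; f(3) = -3*(-12) + 3*(47) - 2*(-22) = 221; iterating: f(3)=221, f(4)=-793, f(5)=3066, f(6)=-12019, f(7)=46841, f(8)=-182712, f(9)=712697, f(10)=-2779909, f(11)=10843242; answer 10843242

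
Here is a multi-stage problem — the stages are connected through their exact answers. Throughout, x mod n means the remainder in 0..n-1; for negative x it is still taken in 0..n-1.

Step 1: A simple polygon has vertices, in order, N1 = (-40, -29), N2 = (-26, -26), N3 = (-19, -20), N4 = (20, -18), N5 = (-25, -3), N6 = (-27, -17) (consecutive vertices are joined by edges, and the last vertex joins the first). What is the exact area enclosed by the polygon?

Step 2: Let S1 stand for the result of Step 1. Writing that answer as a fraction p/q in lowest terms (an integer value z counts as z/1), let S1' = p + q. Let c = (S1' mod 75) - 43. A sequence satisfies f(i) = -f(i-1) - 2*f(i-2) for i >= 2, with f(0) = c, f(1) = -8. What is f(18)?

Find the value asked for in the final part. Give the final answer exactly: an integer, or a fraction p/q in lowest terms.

Step 1: cross terms: (-40*-26 - -26*-29)=286, (-26*-20 - -19*-26)=26, (-19*-18 - 20*-20)=742, (20*-3 - -25*-18)=-510, (-25*-17 - -27*-3)=344, (-27*-29 - -40*-17)=103; twice the area = |991| = 991; area = 991/2; answer 991/2
Step 2: S1 = 991/2; threaded value p + q = 993; c = -25; f(2) = -1*(-8) - 2*(-25) = 58; iterating: f(2)=58, f(3)=-42, f(4)=-74, f(5)=158, f(6)=-10, f(7)=-306, f(8)=326, f(9)=286, f(10)=-938, f(11)=366, f(12)=1510, f(13)=-2242, f(14)=-778, f(15)=5262, f(16)=-3706, f(17)=-6818, f(18)=14230; answer 14230

14230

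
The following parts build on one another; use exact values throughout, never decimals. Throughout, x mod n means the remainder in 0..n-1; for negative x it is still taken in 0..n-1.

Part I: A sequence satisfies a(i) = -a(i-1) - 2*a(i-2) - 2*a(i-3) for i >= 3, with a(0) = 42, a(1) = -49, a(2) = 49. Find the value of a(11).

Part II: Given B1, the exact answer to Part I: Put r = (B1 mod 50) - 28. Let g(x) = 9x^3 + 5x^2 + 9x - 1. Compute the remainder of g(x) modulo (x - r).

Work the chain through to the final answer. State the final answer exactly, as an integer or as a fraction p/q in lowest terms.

Part I: a(3) = -1*(49) - 2*(-49) - 2*(42) = -35; iterating: a(3)=-35, a(4)=35, a(5)=-63, a(6)=63, a(7)=-7, a(8)=7, a(9)=-119, a(10)=119, a(11)=105; answer 105
Part II: B1 = 105; r = -23; remainder = value at the root: 9*(-23)^3 + 5*(-23)^2 + 9*(-23)^1 - 1 = (-109503) + (2645) + (-207) + (-1) = -107066; answer -107066

-107066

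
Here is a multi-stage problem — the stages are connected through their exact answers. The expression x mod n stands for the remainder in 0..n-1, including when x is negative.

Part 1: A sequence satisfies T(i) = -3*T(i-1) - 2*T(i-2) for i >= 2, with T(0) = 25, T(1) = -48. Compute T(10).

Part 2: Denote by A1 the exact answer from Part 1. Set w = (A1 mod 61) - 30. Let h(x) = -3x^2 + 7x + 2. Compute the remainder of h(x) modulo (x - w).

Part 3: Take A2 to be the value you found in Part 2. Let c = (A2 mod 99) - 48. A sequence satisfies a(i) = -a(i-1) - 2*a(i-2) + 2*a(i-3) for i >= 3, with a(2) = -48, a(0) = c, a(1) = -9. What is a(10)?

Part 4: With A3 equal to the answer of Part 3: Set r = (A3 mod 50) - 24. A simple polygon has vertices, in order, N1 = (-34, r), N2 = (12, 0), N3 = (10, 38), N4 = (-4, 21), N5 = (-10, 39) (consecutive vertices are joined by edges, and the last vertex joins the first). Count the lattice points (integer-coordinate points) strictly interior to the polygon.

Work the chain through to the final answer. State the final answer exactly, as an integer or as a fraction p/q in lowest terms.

Part 1: T(2) = -3*(-48) - 2*(25) = 94; iterating: T(2)=94, T(3)=-186, T(4)=370, T(5)=-738, T(6)=1474, T(7)=-2946, T(8)=5890, T(9)=-11778, T(10)=23554; answer 23554
Part 2: A1 = 23554; w = -22; remainder = value at the root: -3*(-22)^2 + 7*(-22)^1 + 2 = (-1452) + (-154) + (2) = -1604; answer -1604
Part 3: A2 = -1604; c = 31; a(3) = -1*(-48) - 2*(-9) + 2*(31) = 128; iterating: a(3)=128, a(4)=-50, a(5)=-302, a(6)=658, a(7)=-154, a(8)=-1766, a(9)=3390, a(10)=-166; answer -166
Part 4: A3 = -166; r = 10; cross terms: (-34*0 - 12*10)=-120, (12*38 - 10*0)=456, (10*21 - -4*38)=362, (-4*39 - -10*21)=54, (-10*10 - -34*39)=1226; twice the area = |1978| = 1978; area = 989; boundary points = 2 + 2 + 1 + 6 + 1 = 12; strictly interior points = area - boundary/2 + 1 = 984; answer 984

984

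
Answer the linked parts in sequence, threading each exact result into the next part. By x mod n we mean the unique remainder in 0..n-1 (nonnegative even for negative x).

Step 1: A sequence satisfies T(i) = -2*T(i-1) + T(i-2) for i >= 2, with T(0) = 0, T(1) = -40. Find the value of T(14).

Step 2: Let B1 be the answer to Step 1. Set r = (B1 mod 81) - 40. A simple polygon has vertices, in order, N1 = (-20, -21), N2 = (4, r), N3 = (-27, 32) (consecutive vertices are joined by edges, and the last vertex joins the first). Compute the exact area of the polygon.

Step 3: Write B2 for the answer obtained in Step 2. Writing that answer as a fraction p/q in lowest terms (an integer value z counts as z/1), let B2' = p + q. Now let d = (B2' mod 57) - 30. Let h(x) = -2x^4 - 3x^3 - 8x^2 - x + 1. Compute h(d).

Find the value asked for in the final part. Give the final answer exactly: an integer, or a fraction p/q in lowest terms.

Step 1: T(2) = -2*(-40) + 1*(0) = 80; iterating: T(2)=80, T(3)=-200, T(4)=480, T(5)=-1160, T(6)=2800, T(7)=-6760, T(8)=16320, T(9)=-39400, T(10)=95120, T(11)=-229640, T(12)=554400, T(13)=-1338440, T(14)=3231280; answer 3231280
Step 2: B1 = 3231280; r = -12; cross terms: (-20*-12 - 4*-21)=324, (4*32 - -27*-12)=-196, (-27*-21 - -20*32)=1207; twice the area = |1335| = 1335; area = 1335/2; answer 1335/2
Step 3: B2 = 1335/2; threaded value p + q = 1337; d = -4; -2*(-4)^4 - 3*(-4)^3 - 8*(-4)^2 - 1*(-4)^1 + 1 = (-512) + (192) + (-128) + (4) + (1) = -443; answer -443

-443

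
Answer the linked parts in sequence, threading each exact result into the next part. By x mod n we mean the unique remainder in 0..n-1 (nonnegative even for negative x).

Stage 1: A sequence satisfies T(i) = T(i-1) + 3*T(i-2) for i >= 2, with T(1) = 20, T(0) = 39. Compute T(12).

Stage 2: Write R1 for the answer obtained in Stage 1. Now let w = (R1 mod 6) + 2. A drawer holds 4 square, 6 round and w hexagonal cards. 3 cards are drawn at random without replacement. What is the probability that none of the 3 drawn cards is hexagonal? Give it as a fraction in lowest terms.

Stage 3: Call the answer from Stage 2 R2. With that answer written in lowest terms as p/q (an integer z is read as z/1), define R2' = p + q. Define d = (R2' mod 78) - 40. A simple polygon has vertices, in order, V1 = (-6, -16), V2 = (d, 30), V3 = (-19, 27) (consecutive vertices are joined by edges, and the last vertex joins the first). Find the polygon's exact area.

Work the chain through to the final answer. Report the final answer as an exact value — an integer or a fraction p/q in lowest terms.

2

Stage 1: T(2) = 1*(20) + 3*(39) = 137; iterating: T(2)=137, T(3)=197, T(4)=608, T(5)=1199, T(6)=3023, T(7)=6620, T(8)=15689, T(9)=35549, T(10)=82616, T(11)=189263, T(12)=437111; answer 437111
Stage 2: R1 = 437111; w = 7; total draws C(17,3) = 680; favorable C(10,3) = 120; P = 3/17; answer 3/17
Stage 3: R2 = 3/17; threaded value p + q = 20; d = -20; cross terms: (-6*30 - -20*-16)=-500, (-20*27 - -19*30)=30, (-19*-16 - -6*27)=466; twice the area = |-4| = 4; area = 2; answer 2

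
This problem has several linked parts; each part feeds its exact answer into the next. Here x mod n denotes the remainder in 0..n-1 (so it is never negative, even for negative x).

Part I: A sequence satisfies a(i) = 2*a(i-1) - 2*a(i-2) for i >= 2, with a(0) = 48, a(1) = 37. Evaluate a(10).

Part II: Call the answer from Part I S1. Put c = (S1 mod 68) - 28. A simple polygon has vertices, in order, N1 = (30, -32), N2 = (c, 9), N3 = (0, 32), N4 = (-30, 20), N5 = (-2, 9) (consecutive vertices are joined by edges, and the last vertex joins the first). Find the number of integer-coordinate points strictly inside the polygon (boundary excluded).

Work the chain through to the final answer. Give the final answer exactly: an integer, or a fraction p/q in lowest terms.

Part I: a(2) = 2*(37) - 2*(48) = -22; iterating: a(2)=-22, a(3)=-118, a(4)=-192, a(5)=-148, a(6)=88, a(7)=472, a(8)=768, a(9)=592, a(10)=-352; answer -352
Part II: S1 = -352; c = 28; cross terms: (30*9 - 28*-32)=1166, (28*32 - 0*9)=896, (0*20 - -30*32)=960, (-30*9 - -2*20)=-230, (-2*-32 - 30*9)=-206; twice the area = |2586| = 2586; area = 1293; boundary points = 1 + 1 + 6 + 1 + 1 = 10; strictly interior points = area - boundary/2 + 1 = 1289; answer 1289

1289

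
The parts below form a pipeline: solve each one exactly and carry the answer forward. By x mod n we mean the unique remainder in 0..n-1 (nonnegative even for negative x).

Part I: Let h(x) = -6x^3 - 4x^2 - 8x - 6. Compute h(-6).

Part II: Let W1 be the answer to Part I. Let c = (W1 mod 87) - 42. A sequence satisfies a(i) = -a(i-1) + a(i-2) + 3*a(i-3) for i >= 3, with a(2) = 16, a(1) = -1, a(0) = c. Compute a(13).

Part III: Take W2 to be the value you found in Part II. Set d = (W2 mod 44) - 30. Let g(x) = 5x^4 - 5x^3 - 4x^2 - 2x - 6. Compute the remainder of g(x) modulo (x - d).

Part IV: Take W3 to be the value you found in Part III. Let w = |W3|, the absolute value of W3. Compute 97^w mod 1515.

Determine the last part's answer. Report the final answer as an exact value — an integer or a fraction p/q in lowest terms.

1291

Part I: -6*(-6)^3 - 4*(-6)^2 - 8*(-6)^1 - 6 = (1296) + (-144) + (48) + (-6) = 1194; answer 1194
Part II: W1 = 1194; c = 21; a(3) = -1*(16) + 1*(-1) + 3*(21) = 46; iterating: a(3)=46, a(4)=-33, a(5)=127, a(6)=-22, a(7)=50, a(8)=309, a(9)=-325, a(10)=784, a(11)=-182, a(12)=-9, a(13)=2179; answer 2179
Part III: W2 = 2179; d = -7; remainder = value at the root: 5*(-7)^4 - 5*(-7)^3 - 4*(-7)^2 - 2*(-7)^1 - 6 = (12005) + (1715) + (-196) + (14) + (-6) = 13532; answer 13532
Part IV: W3 = 13532; w = 13532; squarings mod 1515: 97^1=97, 97^2=319, 97^4=256, 97^8=391, 97^16=1381, 97^32=1291, 97^64=181, 97^128=946, 97^256=1066, 97^512=106, 97^1024=631, 97^2048=1231, 97^4096=361, 97^8192=31; 97^13532 = 97^4 * 97^8 * 97^16 * 97^64 * 97^128 * 97^1024 * 97^4096 * 97^8192 = 1291 (mod 1515); answer 1291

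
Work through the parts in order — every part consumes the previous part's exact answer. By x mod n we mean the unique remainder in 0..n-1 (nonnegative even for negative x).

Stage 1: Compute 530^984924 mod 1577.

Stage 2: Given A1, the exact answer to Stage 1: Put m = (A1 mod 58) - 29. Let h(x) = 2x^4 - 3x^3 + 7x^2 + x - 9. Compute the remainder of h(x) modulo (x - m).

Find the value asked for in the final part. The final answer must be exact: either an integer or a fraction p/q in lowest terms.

7103

Stage 1: squarings mod 1577: 530^1=530, 530^2=194, 530^4=1365, 530^8=788, 530^16=1183, 530^32=690, 530^64=1423, 530^128=61, 530^256=567, 530^512=1358, 530^1024=651, 530^2048=1165, 530^4096=1005, 530^8192=745, 530^16384=1498, 530^32768=1510, 530^65536=1335, 530^131072=215, 530^262144=492, 530^524288=783; 530^984924 = 530^4 * 530^8 * 530^16 * 530^64 * 530^256 * 530^512 * 530^1024 * 530^65536 * 530^131072 * 530^262144 * 530^524288 = 1255 (mod 1577); answer 1255
Stage 2: A1 = 1255; m = 8; remainder = value at the root: 2*(8)^4 - 3*(8)^3 + 7*(8)^2 + 1*(8)^1 - 9 = (8192) + (-1536) + (448) + (8) + (-9) = 7103; answer 7103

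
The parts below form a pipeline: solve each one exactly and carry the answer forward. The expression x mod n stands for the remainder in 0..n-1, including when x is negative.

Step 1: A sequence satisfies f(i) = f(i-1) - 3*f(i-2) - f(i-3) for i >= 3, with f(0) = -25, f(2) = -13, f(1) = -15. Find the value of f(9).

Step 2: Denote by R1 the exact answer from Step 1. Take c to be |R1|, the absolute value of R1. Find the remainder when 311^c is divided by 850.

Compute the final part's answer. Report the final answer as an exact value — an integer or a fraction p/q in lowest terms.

Step 1: f(3) = 1*(-13) - 3*(-15) - 1*(-25) = 57; iterating: f(3)=57, f(4)=111, f(5)=-47, f(6)=-437, f(7)=-407, f(8)=951, f(9)=2609; answer 2609
Step 2: R1 = 2609; c = 2609; squarings mod 850: 311^1=311, 311^2=671, 311^4=591, 311^8=781, 311^16=511, 311^32=171, 311^64=341, 311^128=681, 311^256=511, 311^512=171, 311^1024=341, 311^2048=681; 311^2609 = 311^1 * 311^16 * 311^32 * 311^512 * 311^2048 = 141 (mod 850); answer 141

141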